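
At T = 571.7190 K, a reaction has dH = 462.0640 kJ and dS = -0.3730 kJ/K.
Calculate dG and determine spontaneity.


T*dS = 571.7190 * -0.3730 = -213.2512 kJ
dG = 462.0640 + 213.2512 = 675.3152 kJ (non-spontaneous)

dG = 675.3152 kJ, non-spontaneous


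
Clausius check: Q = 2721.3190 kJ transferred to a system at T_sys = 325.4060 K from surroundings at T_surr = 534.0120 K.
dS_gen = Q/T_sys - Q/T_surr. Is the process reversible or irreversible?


dS_sys = 2721.3190/325.4060 = 8.3628 kJ/K
dS_surr = -2721.3190/534.0120 = -5.0960 kJ/K
dS_gen = 8.3628 - 5.0960 = 3.2669 kJ/K (irreversible)

dS_gen = 3.2669 kJ/K, irreversible


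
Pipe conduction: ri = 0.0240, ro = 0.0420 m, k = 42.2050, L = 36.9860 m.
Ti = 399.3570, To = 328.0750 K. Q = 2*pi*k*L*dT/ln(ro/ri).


dT = 71.2820 K
ln(ro/ri) = 0.5596
Q = 2*pi*42.2050*36.9860*71.2820 / 0.5596 = 1249312.4167 W

1249312.4167 W


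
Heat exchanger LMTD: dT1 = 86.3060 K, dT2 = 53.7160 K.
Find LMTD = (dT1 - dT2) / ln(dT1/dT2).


dT1/dT2 = 1.6067
ln(dT1/dT2) = 0.4742
LMTD = 32.5900 / 0.4742 = 68.7280 K

68.7280 K


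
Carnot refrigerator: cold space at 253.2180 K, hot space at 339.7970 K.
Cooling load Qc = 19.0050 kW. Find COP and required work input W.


COP = 253.2180 / 86.5790 = 2.9247
W = 19.0050 / 2.9247 = 6.4981 kW

COP = 2.9247, W = 6.4981 kW


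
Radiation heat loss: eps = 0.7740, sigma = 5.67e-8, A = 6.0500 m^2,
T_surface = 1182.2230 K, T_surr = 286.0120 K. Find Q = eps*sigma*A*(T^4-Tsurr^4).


T^4 = 1.9534e+12
Tsurr^4 = 6.6917e+09
Q = 0.7740 * 5.67e-8 * 6.0500 * 1.9467e+12 = 516876.4301 W

516876.4301 W


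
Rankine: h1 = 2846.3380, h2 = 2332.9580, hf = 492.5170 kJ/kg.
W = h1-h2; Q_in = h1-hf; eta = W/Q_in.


W = 513.3800 kJ/kg
Q_in = 2353.8210 kJ/kg
eta = 0.2181 = 21.8105%

eta = 21.8105%


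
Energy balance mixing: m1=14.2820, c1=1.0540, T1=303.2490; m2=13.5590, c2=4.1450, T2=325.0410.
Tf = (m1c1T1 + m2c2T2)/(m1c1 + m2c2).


num = 22832.8485
den = 71.2553
Tf = 320.4373 K

320.4373 K


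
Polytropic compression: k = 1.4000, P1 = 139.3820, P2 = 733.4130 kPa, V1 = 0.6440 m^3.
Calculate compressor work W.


(k-1)/k = 0.2857
(P2/P1)^exp = 1.6071
W = 3.5000 * 139.3820 * 0.6440 * (1.6071 - 1) = 190.7281 kJ

190.7281 kJ


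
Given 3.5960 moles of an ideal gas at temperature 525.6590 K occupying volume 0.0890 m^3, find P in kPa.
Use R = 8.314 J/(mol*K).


P = nRT/V = 3.5960 * 8.314 * 525.6590 / 0.0890
= 15715.7028 / 0.0890 = 176580.9305 Pa = 176.5809 kPa

176.5809 kPa


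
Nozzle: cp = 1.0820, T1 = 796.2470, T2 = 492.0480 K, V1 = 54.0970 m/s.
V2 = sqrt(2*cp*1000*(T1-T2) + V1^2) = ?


dT = 304.1990 K
2*cp*1000*dT = 658286.6360
V1^2 = 2926.4854
V2 = sqrt(661213.1214) = 813.1501 m/s

813.1501 m/s


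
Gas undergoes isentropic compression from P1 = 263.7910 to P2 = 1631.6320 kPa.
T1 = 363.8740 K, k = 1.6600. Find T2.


(k-1)/k = 0.3976
(P2/P1)^exp = 2.0637
T2 = 363.8740 * 2.0637 = 750.9120 K

750.9120 K


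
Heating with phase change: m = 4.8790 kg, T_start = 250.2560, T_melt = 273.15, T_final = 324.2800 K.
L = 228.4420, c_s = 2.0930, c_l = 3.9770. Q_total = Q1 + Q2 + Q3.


Q1 (sensible, solid) = 4.8790 * 2.0930 * 22.8940 = 233.7877 kJ
Q2 (latent) = 4.8790 * 228.4420 = 1114.5685 kJ
Q3 (sensible, liquid) = 4.8790 * 3.9770 * 51.1300 = 992.1154 kJ
Q_total = 2340.4717 kJ

2340.4717 kJ


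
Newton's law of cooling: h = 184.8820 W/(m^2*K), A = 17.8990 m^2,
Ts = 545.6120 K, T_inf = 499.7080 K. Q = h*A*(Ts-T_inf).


dT = 45.9040 K
Q = 184.8820 * 17.8990 * 45.9040 = 151905.6507 W

151905.6507 W


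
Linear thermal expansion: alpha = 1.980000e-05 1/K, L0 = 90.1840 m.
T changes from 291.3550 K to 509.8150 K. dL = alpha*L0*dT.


dT = 218.4600 K
dL = 1.980000e-05 * 90.1840 * 218.4600 = 0.390092 m
L_final = 90.574092 m

dL = 0.390092 m


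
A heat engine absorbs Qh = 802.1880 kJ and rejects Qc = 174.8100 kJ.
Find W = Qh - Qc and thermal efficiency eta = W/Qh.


W = 802.1880 - 174.8100 = 627.3780 kJ
eta = 627.3780 / 802.1880 = 0.7821 = 78.2084%

W = 627.3780 kJ, eta = 78.2084%


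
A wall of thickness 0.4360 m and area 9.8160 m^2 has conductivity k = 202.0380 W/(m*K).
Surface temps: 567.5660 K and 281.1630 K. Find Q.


dT = 286.4030 K
Q = 202.0380 * 9.8160 * 286.4030 / 0.4360 = 1302742.8071 W

1302742.8071 W


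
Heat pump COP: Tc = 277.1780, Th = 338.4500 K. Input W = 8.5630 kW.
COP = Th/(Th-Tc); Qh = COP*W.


COP = 338.4500 / 61.2720 = 5.5237
Qh = 5.5237 * 8.5630 = 47.2997 kW

COP = 5.5237, Qh = 47.2997 kW


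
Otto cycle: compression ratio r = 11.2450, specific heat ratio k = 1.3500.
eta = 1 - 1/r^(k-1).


r^(k-1) = 2.3326
eta = 1 - 1/2.3326 = 0.5713 = 57.1289%

57.1289%


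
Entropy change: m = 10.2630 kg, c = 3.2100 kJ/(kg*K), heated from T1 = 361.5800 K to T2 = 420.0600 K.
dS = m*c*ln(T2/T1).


T2/T1 = 1.1617
ln(T2/T1) = 0.1499
dS = 10.2630 * 3.2100 * 0.1499 = 4.9388 kJ/K

4.9388 kJ/K


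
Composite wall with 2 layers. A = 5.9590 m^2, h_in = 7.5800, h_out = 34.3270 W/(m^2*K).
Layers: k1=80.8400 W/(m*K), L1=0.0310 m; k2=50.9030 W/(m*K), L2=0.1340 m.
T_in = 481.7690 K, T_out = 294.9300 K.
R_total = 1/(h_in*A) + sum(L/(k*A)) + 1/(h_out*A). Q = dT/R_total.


R_conv_in = 1/(7.5800*5.9590) = 0.0221
R_1 = 0.0310/(80.8400*5.9590) = 6.4352e-05
R_2 = 0.1340/(50.9030*5.9590) = 0.0004
R_conv_out = 1/(34.3270*5.9590) = 0.0049
R_total = 0.0275 K/W
Q = 186.8390 / 0.0275 = 6785.8164 W

R_total = 0.0275 K/W, Q = 6785.8164 W


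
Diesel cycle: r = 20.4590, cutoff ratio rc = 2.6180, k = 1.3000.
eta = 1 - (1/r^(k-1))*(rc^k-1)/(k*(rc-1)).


r^(k-1) = 2.4732
rc^k = 3.4943
eta = 0.5205 = 52.0529%

52.0529%


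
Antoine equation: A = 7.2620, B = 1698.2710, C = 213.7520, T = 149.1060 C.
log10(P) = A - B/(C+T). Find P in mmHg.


C+T = 362.8580
B/(C+T) = 4.6803
log10(P) = 7.2620 - 4.6803 = 2.5817
P = 10^2.5817 = 381.7127 mmHg

381.7127 mmHg


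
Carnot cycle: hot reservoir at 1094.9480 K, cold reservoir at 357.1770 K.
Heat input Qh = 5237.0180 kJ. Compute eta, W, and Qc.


eta = 1 - 357.1770/1094.9480 = 0.6738
W = 0.6738 * 5237.0180 = 3528.6790 kJ
Qc = 5237.0180 - 3528.6790 = 1708.3390 kJ

eta = 67.3795%, W = 3528.6790 kJ, Qc = 1708.3390 kJ


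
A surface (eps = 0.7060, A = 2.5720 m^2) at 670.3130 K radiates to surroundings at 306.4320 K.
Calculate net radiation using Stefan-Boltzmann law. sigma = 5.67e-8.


T^4 = 2.0189e+11
Tsurr^4 = 8.8173e+09
Q = 0.7060 * 5.67e-8 * 2.5720 * 1.9307e+11 = 19878.1115 W

19878.1115 W


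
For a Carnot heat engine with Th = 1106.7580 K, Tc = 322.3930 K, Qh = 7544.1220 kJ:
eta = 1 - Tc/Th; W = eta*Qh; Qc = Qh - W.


eta = 1 - 322.3930/1106.7580 = 0.7087
W = 0.7087 * 7544.1220 = 5346.5575 kJ
Qc = 7544.1220 - 5346.5575 = 2197.5645 kJ

eta = 70.8705%, W = 5346.5575 kJ, Qc = 2197.5645 kJ


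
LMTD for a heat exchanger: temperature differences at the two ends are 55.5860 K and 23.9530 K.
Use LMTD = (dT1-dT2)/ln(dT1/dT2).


dT1/dT2 = 2.3206
ln(dT1/dT2) = 0.8418
LMTD = 31.6330 / 0.8418 = 37.5761 K

37.5761 K


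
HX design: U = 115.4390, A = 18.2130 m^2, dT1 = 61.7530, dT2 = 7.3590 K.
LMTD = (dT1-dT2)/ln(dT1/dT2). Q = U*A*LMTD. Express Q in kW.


LMTD = 25.5705 K
Q = 115.4390 * 18.2130 * 25.5705 = 53761.6932 W = 53.7617 kW

53.7617 kW


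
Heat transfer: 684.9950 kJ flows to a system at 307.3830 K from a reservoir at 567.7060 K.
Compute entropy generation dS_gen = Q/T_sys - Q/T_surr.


dS_sys = 684.9950/307.3830 = 2.2285 kJ/K
dS_surr = -684.9950/567.7060 = -1.2066 kJ/K
dS_gen = 2.2285 - 1.2066 = 1.0219 kJ/K (irreversible)

dS_gen = 1.0219 kJ/K, irreversible


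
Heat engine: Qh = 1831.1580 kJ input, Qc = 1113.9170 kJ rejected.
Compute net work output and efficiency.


W = 1831.1580 - 1113.9170 = 717.2410 kJ
eta = 717.2410 / 1831.1580 = 0.3917 = 39.1687%

W = 717.2410 kJ, eta = 39.1687%


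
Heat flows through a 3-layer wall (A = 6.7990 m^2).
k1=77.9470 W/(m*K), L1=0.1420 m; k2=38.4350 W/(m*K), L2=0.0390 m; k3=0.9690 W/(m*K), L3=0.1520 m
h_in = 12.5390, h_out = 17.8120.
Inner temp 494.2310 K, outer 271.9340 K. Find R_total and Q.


R_conv_in = 1/(12.5390*6.7990) = 0.0117
R_1 = 0.1420/(77.9470*6.7990) = 0.0003
R_2 = 0.0390/(38.4350*6.7990) = 0.0001
R_3 = 0.1520/(0.9690*6.7990) = 0.0231
R_conv_out = 1/(17.8120*6.7990) = 0.0083
R_total = 0.0435 K/W
Q = 222.2970 / 0.0435 = 5113.1146 W

R_total = 0.0435 K/W, Q = 5113.1146 W


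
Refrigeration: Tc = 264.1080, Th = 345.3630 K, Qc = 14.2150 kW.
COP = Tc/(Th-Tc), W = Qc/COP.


COP = 264.1080 / 81.2550 = 3.2504
W = 14.2150 / 3.2504 = 4.3734 kW

COP = 3.2504, W = 4.3734 kW


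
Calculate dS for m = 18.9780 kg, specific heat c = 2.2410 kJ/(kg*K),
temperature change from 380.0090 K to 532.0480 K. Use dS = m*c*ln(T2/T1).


T2/T1 = 1.4001
ln(T2/T1) = 0.3365
dS = 18.9780 * 2.2410 * 0.3365 = 14.3129 kJ/K

14.3129 kJ/K


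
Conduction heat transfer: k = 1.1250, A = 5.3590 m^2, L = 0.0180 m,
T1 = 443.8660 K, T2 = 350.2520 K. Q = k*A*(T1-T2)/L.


dT = 93.6140 K
Q = 1.1250 * 5.3590 * 93.6140 / 0.0180 = 31354.8391 W

31354.8391 W


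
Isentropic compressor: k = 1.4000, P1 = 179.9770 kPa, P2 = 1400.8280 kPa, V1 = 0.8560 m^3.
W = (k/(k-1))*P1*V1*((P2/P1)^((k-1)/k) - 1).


(k-1)/k = 0.2857
(P2/P1)^exp = 1.7973
W = 3.5000 * 179.9770 * 0.8560 * (1.7973 - 1) = 429.9103 kJ

429.9103 kJ


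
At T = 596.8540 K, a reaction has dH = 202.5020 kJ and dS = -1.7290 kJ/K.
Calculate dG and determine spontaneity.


T*dS = 596.8540 * -1.7290 = -1031.9606 kJ
dG = 202.5020 + 1031.9606 = 1234.4626 kJ (non-spontaneous)

dG = 1234.4626 kJ, non-spontaneous


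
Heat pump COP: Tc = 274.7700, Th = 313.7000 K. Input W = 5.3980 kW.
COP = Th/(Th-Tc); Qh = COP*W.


COP = 313.7000 / 38.9300 = 8.0581
Qh = 8.0581 * 5.3980 = 43.4974 kW

COP = 8.0581, Qh = 43.4974 kW


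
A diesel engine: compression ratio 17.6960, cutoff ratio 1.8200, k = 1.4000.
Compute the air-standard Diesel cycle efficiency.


r^(k-1) = 3.1561
rc^k = 2.3126
eta = 0.6377 = 63.7724%

63.7724%


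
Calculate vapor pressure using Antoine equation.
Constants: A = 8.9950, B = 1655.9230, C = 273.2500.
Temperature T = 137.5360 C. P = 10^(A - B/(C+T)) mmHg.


C+T = 410.7860
B/(C+T) = 4.0311
log10(P) = 8.9950 - 4.0311 = 4.9639
P = 10^4.9639 = 92021.9315 mmHg

92021.9315 mmHg


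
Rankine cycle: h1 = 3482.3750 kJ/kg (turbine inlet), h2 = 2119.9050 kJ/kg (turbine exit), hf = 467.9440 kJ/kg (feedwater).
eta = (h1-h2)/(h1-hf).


W = 1362.4700 kJ/kg
Q_in = 3014.4310 kJ/kg
eta = 0.4520 = 45.1982%

eta = 45.1982%


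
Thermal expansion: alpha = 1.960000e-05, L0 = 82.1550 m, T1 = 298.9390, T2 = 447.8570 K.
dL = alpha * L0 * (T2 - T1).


dT = 148.9180 K
dL = 1.960000e-05 * 82.1550 * 148.9180 = 0.239793 m
L_final = 82.394793 m

dL = 0.239793 m


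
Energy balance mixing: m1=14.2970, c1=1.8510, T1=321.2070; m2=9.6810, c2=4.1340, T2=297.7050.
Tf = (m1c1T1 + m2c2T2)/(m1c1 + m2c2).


num = 20414.8682
den = 66.4850
Tf = 307.0598 K

307.0598 K


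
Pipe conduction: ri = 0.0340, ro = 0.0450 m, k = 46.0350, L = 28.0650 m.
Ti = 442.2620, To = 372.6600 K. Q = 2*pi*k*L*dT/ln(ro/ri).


dT = 69.6020 K
ln(ro/ri) = 0.2803
Q = 2*pi*46.0350*28.0650*69.6020 / 0.2803 = 2015712.7321 W

2015712.7321 W


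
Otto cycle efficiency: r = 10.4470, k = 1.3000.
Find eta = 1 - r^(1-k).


r^(k-1) = 2.0216
eta = 1 - 1/2.0216 = 0.5053 = 50.5345%

50.5345%


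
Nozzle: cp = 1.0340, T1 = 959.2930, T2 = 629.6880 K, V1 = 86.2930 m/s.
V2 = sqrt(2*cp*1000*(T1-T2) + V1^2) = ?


dT = 329.6050 K
2*cp*1000*dT = 681623.1400
V1^2 = 7446.4818
V2 = sqrt(689069.6218) = 830.1022 m/s

830.1022 m/s


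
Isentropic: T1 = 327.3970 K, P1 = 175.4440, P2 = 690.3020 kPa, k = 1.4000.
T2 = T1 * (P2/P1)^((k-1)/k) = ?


(k-1)/k = 0.2857
(P2/P1)^exp = 1.4790
T2 = 327.3970 * 1.4790 = 484.2240 K

484.2240 K


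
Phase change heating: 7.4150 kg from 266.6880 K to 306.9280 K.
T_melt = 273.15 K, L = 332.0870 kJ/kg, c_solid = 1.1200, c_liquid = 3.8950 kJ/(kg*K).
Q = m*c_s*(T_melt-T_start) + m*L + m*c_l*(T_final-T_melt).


Q1 (sensible, solid) = 7.4150 * 1.1200 * 6.4620 = 53.6656 kJ
Q2 (latent) = 7.4150 * 332.0870 = 2462.4251 kJ
Q3 (sensible, liquid) = 7.4150 * 3.8950 * 33.7780 = 975.5568 kJ
Q_total = 3491.6475 kJ

3491.6475 kJ


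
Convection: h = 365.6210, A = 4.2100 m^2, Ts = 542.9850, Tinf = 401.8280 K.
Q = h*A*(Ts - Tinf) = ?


dT = 141.1570 K
Q = 365.6210 * 4.2100 * 141.1570 = 217277.9463 W

217277.9463 W


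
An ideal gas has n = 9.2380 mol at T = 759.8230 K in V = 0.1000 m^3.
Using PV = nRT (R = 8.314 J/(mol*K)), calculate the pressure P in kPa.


P = nRT/V = 9.2380 * 8.314 * 759.8230 / 0.1000
= 58358.0019 / 0.1000 = 583580.0188 Pa = 583.5800 kPa

583.5800 kPa


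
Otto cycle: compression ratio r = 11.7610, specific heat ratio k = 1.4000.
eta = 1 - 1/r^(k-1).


r^(k-1) = 2.6803
eta = 1 - 1/2.6803 = 0.6269 = 62.6903%

62.6903%


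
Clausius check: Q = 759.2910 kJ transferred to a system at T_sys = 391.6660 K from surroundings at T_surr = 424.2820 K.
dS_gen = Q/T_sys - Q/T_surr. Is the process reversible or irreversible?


dS_sys = 759.2910/391.6660 = 1.9386 kJ/K
dS_surr = -759.2910/424.2820 = -1.7896 kJ/K
dS_gen = 1.9386 - 1.7896 = 0.1490 kJ/K (irreversible)

dS_gen = 0.1490 kJ/K, irreversible


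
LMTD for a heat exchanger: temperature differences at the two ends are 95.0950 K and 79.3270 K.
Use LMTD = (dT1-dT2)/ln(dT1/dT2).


dT1/dT2 = 1.1988
ln(dT1/dT2) = 0.1813
LMTD = 15.7680 / 0.1813 = 86.9729 K

86.9729 K


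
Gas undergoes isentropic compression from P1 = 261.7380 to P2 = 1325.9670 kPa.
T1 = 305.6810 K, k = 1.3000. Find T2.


(k-1)/k = 0.2308
(P2/P1)^exp = 1.4542
T2 = 305.6810 * 1.4542 = 444.5122 K

444.5122 K


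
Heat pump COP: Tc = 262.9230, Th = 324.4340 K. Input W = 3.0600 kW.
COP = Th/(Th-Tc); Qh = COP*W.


COP = 324.4340 / 61.5110 = 5.2744
Qh = 5.2744 * 3.0600 = 16.1397 kW

COP = 5.2744, Qh = 16.1397 kW


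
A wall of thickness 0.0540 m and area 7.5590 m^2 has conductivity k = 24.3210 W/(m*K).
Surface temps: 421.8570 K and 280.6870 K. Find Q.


dT = 141.1700 K
Q = 24.3210 * 7.5590 * 141.1700 / 0.0540 = 480611.7984 W

480611.7984 W


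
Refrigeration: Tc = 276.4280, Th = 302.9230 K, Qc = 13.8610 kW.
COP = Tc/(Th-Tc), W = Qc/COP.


COP = 276.4280 / 26.4950 = 10.4332
W = 13.8610 / 10.4332 = 1.3285 kW

COP = 10.4332, W = 1.3285 kW


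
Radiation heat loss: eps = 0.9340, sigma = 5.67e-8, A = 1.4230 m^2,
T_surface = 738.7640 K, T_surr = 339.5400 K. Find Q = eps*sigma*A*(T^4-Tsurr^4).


T^4 = 2.9787e+11
Tsurr^4 = 1.3291e+10
Q = 0.9340 * 5.67e-8 * 1.4230 * 2.8458e+11 = 21445.3604 W

21445.3604 W


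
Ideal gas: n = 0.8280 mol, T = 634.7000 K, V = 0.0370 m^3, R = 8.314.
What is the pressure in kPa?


P = nRT/V = 0.8280 * 8.314 * 634.7000 / 0.0370
= 4369.2697 / 0.0370 = 118088.3709 Pa = 118.0884 kPa

118.0884 kPa


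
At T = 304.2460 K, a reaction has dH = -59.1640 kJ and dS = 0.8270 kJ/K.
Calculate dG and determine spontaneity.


T*dS = 304.2460 * 0.8270 = 251.6114 kJ
dG = -59.1640 - 251.6114 = -310.7754 kJ (spontaneous)

dG = -310.7754 kJ, spontaneous


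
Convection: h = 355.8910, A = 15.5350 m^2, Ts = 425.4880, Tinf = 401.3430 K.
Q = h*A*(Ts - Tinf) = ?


dT = 24.1450 K
Q = 355.8910 * 15.5350 * 24.1450 = 133492.0716 W

133492.0716 W


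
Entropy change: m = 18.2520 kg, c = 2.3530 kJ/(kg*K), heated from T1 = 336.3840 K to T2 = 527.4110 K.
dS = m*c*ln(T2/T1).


T2/T1 = 1.5679
ln(T2/T1) = 0.4497
dS = 18.2520 * 2.3530 * 0.4497 = 19.3144 kJ/K

19.3144 kJ/K


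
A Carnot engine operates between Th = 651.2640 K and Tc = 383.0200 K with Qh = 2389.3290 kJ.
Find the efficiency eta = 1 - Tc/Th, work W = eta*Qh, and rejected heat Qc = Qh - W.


eta = 1 - 383.0200/651.2640 = 0.4119
W = 0.4119 * 2389.3290 = 984.1219 kJ
Qc = 2389.3290 - 984.1219 = 1405.2071 kJ

eta = 41.1882%, W = 984.1219 kJ, Qc = 1405.2071 kJ


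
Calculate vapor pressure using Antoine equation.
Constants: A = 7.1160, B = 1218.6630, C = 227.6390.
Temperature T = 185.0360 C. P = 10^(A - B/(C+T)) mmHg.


C+T = 412.6750
B/(C+T) = 2.9531
log10(P) = 7.1160 - 2.9531 = 4.1629
P = 10^4.1629 = 14551.8523 mmHg

14551.8523 mmHg


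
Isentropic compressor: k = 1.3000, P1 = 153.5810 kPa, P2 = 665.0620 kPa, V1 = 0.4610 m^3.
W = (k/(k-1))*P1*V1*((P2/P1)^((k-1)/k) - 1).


(k-1)/k = 0.2308
(P2/P1)^exp = 1.4025
W = 4.3333 * 153.5810 * 0.4610 * (1.4025 - 1) = 123.4760 kJ

123.4760 kJ


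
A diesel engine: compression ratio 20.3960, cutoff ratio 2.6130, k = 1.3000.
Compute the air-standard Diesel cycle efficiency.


r^(k-1) = 2.4709
rc^k = 3.4856
eta = 0.5203 = 52.0272%

52.0272%


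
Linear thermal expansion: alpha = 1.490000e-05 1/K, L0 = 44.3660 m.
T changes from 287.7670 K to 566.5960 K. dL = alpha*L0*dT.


dT = 278.8290 K
dL = 1.490000e-05 * 44.3660 * 278.8290 = 0.184321 m
L_final = 44.550321 m

dL = 0.184321 m


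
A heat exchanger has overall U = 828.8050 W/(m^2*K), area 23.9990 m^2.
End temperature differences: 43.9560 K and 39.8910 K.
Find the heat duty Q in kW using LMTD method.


LMTD = 41.8906 K
Q = 828.8050 * 23.9990 * 41.8906 = 833225.2748 W = 833.2253 kW

833.2253 kW


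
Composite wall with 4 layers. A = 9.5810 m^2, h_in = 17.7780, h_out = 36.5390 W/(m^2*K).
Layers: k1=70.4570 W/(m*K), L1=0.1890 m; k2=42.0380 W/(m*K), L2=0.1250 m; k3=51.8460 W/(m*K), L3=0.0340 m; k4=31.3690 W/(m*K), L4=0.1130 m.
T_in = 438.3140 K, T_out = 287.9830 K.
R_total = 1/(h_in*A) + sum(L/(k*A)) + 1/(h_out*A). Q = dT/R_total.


R_conv_in = 1/(17.7780*9.5810) = 0.0059
R_1 = 0.1890/(70.4570*9.5810) = 0.0003
R_2 = 0.1250/(42.0380*9.5810) = 0.0003
R_3 = 0.0340/(51.8460*9.5810) = 6.8447e-05
R_4 = 0.1130/(31.3690*9.5810) = 0.0004
R_conv_out = 1/(36.5390*9.5810) = 0.0029
R_total = 0.0098 K/W
Q = 150.3310 / 0.0098 = 15399.3389 W

R_total = 0.0098 K/W, Q = 15399.3389 W


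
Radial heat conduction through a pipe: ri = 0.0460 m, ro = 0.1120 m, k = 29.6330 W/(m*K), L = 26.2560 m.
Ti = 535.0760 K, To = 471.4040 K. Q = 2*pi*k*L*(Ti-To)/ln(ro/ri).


dT = 63.6720 K
ln(ro/ri) = 0.8899
Q = 2*pi*29.6330*26.2560*63.6720 / 0.8899 = 349793.7875 W

349793.7875 W


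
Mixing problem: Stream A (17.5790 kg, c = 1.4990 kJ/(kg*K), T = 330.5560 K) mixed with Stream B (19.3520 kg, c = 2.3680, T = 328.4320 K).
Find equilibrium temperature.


num = 23761.0275
den = 72.1765
Tf = 329.2075 K

329.2075 K


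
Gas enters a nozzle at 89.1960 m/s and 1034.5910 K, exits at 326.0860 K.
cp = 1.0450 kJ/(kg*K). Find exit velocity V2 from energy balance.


dT = 708.5050 K
2*cp*1000*dT = 1480775.4500
V1^2 = 7955.9264
V2 = sqrt(1488731.3764) = 1220.1358 m/s

1220.1358 m/s


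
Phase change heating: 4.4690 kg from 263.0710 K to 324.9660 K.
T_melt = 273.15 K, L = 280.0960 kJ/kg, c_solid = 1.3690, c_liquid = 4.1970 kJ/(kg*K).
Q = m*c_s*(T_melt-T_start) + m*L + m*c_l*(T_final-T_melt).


Q1 (sensible, solid) = 4.4690 * 1.3690 * 10.0790 = 61.6639 kJ
Q2 (latent) = 4.4690 * 280.0960 = 1251.7490 kJ
Q3 (sensible, liquid) = 4.4690 * 4.1970 * 51.8160 = 971.8813 kJ
Q_total = 2285.2942 kJ

2285.2942 kJ


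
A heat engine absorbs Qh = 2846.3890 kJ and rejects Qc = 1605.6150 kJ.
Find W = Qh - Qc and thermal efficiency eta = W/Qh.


W = 2846.3890 - 1605.6150 = 1240.7740 kJ
eta = 1240.7740 / 2846.3890 = 0.4359 = 43.5912%

W = 1240.7740 kJ, eta = 43.5912%


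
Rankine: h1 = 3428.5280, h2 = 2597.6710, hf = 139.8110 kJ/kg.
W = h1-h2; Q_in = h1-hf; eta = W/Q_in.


W = 830.8570 kJ/kg
Q_in = 3288.7170 kJ/kg
eta = 0.2526 = 25.2639%

eta = 25.2639%


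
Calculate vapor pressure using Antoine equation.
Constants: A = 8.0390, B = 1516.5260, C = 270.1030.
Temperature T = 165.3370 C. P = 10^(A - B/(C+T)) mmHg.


C+T = 435.4400
B/(C+T) = 3.4827
log10(P) = 8.0390 - 3.4827 = 4.5563
P = 10^4.5563 = 35996.1546 mmHg

35996.1546 mmHg


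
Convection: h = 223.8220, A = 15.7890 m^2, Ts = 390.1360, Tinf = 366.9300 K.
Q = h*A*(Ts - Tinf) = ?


dT = 23.2060 K
Q = 223.8220 * 15.7890 * 23.2060 = 82008.2765 W

82008.2765 W


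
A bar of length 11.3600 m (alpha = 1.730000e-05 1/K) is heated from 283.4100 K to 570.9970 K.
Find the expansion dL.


dT = 287.5870 K
dL = 1.730000e-05 * 11.3600 * 287.5870 = 0.056519 m
L_final = 11.416519 m

dL = 0.056519 m


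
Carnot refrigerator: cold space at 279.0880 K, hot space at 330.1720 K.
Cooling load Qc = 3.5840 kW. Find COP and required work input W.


COP = 279.0880 / 51.0840 = 5.4633
W = 3.5840 / 5.4633 = 0.6560 kW

COP = 5.4633, W = 0.6560 kW


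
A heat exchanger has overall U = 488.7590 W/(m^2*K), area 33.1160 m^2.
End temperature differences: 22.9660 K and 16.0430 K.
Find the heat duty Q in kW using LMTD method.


LMTD = 19.2980 K
Q = 488.7590 * 33.1160 * 19.2980 = 312352.1162 W = 312.3521 kW

312.3521 kW


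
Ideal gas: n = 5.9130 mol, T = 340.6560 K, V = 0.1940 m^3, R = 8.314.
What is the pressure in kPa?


P = nRT/V = 5.9130 * 8.314 * 340.6560 / 0.1940
= 16746.8813 / 0.1940 = 86324.1303 Pa = 86.3241 kPa

86.3241 kPa


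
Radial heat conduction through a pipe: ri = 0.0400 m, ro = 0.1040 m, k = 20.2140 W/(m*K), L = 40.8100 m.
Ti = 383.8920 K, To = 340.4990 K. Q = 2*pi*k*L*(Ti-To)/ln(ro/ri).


dT = 43.3930 K
ln(ro/ri) = 0.9555
Q = 2*pi*20.2140*40.8100*43.3930 / 0.9555 = 235387.0182 W

235387.0182 W


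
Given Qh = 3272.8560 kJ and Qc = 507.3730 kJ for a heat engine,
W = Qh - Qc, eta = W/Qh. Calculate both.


W = 3272.8560 - 507.3730 = 2765.4830 kJ
eta = 2765.4830 / 3272.8560 = 0.8450 = 84.4975%

W = 2765.4830 kJ, eta = 84.4975%


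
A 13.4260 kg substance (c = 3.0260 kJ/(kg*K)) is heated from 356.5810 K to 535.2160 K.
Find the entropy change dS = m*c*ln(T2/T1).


T2/T1 = 1.5010
ln(T2/T1) = 0.4061
dS = 13.4260 * 3.0260 * 0.4061 = 16.4990 kJ/K

16.4990 kJ/K


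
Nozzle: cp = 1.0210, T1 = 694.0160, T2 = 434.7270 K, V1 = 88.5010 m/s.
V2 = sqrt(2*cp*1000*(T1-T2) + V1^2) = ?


dT = 259.2890 K
2*cp*1000*dT = 529468.1380
V1^2 = 7832.4270
V2 = sqrt(537300.5650) = 733.0079 m/s

733.0079 m/s


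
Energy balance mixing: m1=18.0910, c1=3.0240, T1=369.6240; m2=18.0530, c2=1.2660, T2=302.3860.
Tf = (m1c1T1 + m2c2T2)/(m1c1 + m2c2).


num = 27132.1498
den = 77.5623
Tf = 349.8111 K

349.8111 K


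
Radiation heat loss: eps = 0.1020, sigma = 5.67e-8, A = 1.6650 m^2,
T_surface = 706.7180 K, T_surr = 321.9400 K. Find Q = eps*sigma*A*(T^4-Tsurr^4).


T^4 = 2.4945e+11
Tsurr^4 = 1.0742e+10
Q = 0.1020 * 5.67e-8 * 1.6650 * 2.3871e+11 = 2298.6081 W

2298.6081 W


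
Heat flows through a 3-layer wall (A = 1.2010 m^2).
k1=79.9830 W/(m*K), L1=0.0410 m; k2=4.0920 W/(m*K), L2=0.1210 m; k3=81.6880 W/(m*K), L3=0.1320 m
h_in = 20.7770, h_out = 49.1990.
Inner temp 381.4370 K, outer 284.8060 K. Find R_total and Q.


R_conv_in = 1/(20.7770*1.2010) = 0.0401
R_1 = 0.0410/(79.9830*1.2010) = 0.0004
R_2 = 0.1210/(4.0920*1.2010) = 0.0246
R_3 = 0.1320/(81.6880*1.2010) = 0.0013
R_conv_out = 1/(49.1990*1.2010) = 0.0169
R_total = 0.0834 K/W
Q = 96.6310 / 0.0834 = 1158.7519 W

R_total = 0.0834 K/W, Q = 1158.7519 W


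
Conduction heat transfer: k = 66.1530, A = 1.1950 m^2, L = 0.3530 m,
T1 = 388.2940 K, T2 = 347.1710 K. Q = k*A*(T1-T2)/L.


dT = 41.1230 K
Q = 66.1530 * 1.1950 * 41.1230 / 0.3530 = 9209.3194 W

9209.3194 W


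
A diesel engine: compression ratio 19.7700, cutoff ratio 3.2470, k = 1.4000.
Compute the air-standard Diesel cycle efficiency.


r^(k-1) = 3.2992
rc^k = 5.2009
eta = 0.5952 = 59.5234%

59.5234%


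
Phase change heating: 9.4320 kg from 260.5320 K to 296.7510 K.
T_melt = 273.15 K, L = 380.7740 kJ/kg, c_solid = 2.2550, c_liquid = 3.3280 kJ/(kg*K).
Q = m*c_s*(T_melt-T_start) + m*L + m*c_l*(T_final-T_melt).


Q1 (sensible, solid) = 9.4320 * 2.2550 * 12.6180 = 268.3743 kJ
Q2 (latent) = 9.4320 * 380.7740 = 3591.4604 kJ
Q3 (sensible, liquid) = 9.4320 * 3.3280 * 23.6010 = 740.8282 kJ
Q_total = 4600.6628 kJ

4600.6628 kJ


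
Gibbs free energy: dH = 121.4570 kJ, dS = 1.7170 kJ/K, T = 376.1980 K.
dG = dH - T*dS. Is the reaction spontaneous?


T*dS = 376.1980 * 1.7170 = 645.9320 kJ
dG = 121.4570 - 645.9320 = -524.4750 kJ (spontaneous)

dG = -524.4750 kJ, spontaneous


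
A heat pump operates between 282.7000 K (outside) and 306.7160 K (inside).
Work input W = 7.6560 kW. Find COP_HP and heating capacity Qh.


COP = 306.7160 / 24.0160 = 12.7713
Qh = 12.7713 * 7.6560 = 97.7772 kW

COP = 12.7713, Qh = 97.7772 kW


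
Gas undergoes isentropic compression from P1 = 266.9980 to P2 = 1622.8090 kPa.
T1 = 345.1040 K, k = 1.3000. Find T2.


(k-1)/k = 0.2308
(P2/P1)^exp = 1.5166
T2 = 345.1040 * 1.5166 = 523.3805 K

523.3805 K


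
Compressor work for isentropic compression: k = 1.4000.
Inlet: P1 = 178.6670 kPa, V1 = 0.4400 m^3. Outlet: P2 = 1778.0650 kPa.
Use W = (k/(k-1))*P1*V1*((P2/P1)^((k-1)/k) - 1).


(k-1)/k = 0.2857
(P2/P1)^exp = 1.9280
W = 3.5000 * 178.6670 * 0.4400 * (1.9280 - 1) = 255.3466 kJ

255.3466 kJ


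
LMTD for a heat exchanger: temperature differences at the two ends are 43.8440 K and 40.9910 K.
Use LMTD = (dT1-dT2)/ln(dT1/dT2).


dT1/dT2 = 1.0696
ln(dT1/dT2) = 0.0673
LMTD = 2.8530 / 0.0673 = 42.4015 K

42.4015 K


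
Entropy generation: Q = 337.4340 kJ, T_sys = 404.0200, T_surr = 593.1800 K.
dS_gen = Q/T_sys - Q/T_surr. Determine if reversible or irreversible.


dS_sys = 337.4340/404.0200 = 0.8352 kJ/K
dS_surr = -337.4340/593.1800 = -0.5689 kJ/K
dS_gen = 0.8352 - 0.5689 = 0.2663 kJ/K (irreversible)

dS_gen = 0.2663 kJ/K, irreversible


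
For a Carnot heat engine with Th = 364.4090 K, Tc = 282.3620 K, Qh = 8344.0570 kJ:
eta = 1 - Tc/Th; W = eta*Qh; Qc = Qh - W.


eta = 1 - 282.3620/364.4090 = 0.2252
W = 0.2252 * 8344.0570 = 1878.6716 kJ
Qc = 8344.0570 - 1878.6716 = 6465.3854 kJ

eta = 22.5151%, W = 1878.6716 kJ, Qc = 6465.3854 kJ


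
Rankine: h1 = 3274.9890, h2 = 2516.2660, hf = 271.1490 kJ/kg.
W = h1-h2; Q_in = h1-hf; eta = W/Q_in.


W = 758.7230 kJ/kg
Q_in = 3003.8400 kJ/kg
eta = 0.2526 = 25.2584%

eta = 25.2584%


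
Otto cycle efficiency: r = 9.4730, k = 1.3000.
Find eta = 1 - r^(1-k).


r^(k-1) = 1.9631
eta = 1 - 1/1.9631 = 0.4906 = 49.0606%

49.0606%


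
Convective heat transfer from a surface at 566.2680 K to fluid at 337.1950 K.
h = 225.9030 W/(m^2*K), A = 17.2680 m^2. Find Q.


dT = 229.0730 K
Q = 225.9030 * 17.2680 * 229.0730 = 893589.2631 W

893589.2631 W


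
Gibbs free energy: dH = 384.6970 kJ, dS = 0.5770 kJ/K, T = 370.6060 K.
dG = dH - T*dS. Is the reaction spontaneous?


T*dS = 370.6060 * 0.5770 = 213.8397 kJ
dG = 384.6970 - 213.8397 = 170.8573 kJ (non-spontaneous)

dG = 170.8573 kJ, non-spontaneous


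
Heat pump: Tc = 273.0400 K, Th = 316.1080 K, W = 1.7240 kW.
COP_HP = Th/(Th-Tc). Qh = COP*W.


COP = 316.1080 / 43.0680 = 7.3397
Qh = 7.3397 * 1.7240 = 12.6537 kW

COP = 7.3397, Qh = 12.6537 kW


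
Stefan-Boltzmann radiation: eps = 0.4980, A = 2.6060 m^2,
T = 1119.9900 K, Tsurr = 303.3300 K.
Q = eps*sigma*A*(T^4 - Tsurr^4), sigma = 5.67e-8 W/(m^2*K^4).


T^4 = 1.5735e+12
Tsurr^4 = 8.4657e+09
Q = 0.4980 * 5.67e-8 * 2.6060 * 1.5650e+12 = 115159.6825 W

115159.6825 W


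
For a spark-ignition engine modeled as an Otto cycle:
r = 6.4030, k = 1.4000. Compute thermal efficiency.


r^(k-1) = 2.1016
eta = 1 - 1/2.1016 = 0.5242 = 52.4176%

52.4176%


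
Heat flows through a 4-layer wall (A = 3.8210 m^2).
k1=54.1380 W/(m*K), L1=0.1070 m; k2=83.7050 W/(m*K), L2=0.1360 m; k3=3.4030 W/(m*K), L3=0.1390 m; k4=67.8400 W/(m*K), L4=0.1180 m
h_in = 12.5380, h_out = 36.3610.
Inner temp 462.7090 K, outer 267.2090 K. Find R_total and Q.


R_conv_in = 1/(12.5380*3.8210) = 0.0209
R_1 = 0.1070/(54.1380*3.8210) = 0.0005
R_2 = 0.1360/(83.7050*3.8210) = 0.0004
R_3 = 0.1390/(3.4030*3.8210) = 0.0107
R_4 = 0.1180/(67.8400*3.8210) = 0.0005
R_conv_out = 1/(36.3610*3.8210) = 0.0072
R_total = 0.0402 K/W
Q = 195.5000 / 0.0402 = 4868.1848 W

R_total = 0.0402 K/W, Q = 4868.1848 W


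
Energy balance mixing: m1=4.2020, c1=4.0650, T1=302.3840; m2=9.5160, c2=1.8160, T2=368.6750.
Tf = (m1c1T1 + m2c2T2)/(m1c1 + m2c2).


num = 11536.1537
den = 34.3622
Tf = 335.7223 K

335.7223 K


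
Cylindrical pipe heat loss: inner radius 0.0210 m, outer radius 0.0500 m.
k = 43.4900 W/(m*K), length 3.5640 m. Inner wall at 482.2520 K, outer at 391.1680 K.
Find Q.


dT = 91.0840 K
ln(ro/ri) = 0.8675
Q = 2*pi*43.4900*3.5640*91.0840 / 0.8675 = 102253.7628 W

102253.7628 W


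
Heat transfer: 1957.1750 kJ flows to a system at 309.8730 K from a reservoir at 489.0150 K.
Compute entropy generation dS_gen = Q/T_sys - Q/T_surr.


dS_sys = 1957.1750/309.8730 = 6.3161 kJ/K
dS_surr = -1957.1750/489.0150 = -4.0023 kJ/K
dS_gen = 6.3161 - 4.0023 = 2.3138 kJ/K (irreversible)

dS_gen = 2.3138 kJ/K, irreversible


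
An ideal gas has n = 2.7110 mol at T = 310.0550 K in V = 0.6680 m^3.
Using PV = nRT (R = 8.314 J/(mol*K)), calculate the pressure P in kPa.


P = nRT/V = 2.7110 * 8.314 * 310.0550 / 0.6680
= 6988.4084 / 0.6680 = 10461.6892 Pa = 10.4617 kPa

10.4617 kPa


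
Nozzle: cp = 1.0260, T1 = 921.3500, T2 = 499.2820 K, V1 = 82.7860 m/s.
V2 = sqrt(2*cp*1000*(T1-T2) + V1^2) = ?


dT = 422.0680 K
2*cp*1000*dT = 866083.5360
V1^2 = 6853.5218
V2 = sqrt(872937.0578) = 934.3110 m/s

934.3110 m/s


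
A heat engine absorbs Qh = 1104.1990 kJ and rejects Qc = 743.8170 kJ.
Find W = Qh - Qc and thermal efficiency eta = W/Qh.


W = 1104.1990 - 743.8170 = 360.3820 kJ
eta = 360.3820 / 1104.1990 = 0.3264 = 32.6374%

W = 360.3820 kJ, eta = 32.6374%


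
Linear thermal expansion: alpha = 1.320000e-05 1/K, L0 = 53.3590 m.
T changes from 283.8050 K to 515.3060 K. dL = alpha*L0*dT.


dT = 231.5010 K
dL = 1.320000e-05 * 53.3590 * 231.5010 = 0.163055 m
L_final = 53.522055 m

dL = 0.163055 m


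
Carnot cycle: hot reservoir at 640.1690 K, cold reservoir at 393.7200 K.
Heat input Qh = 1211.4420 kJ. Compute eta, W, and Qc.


eta = 1 - 393.7200/640.1690 = 0.3850
W = 0.3850 * 1211.4420 = 466.3748 kJ
Qc = 1211.4420 - 466.3748 = 745.0672 kJ

eta = 38.4975%, W = 466.3748 kJ, Qc = 745.0672 kJ


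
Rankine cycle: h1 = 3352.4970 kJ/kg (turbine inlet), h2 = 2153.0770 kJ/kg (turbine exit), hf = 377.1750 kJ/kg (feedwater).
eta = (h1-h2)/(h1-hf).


W = 1199.4200 kJ/kg
Q_in = 2975.3220 kJ/kg
eta = 0.4031 = 40.3123%

eta = 40.3123%


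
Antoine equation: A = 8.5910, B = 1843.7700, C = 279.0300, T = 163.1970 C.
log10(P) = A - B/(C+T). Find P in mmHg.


C+T = 442.2270
B/(C+T) = 4.1693
log10(P) = 8.5910 - 4.1693 = 4.4217
P = 10^4.4217 = 26406.8075 mmHg

26406.8075 mmHg


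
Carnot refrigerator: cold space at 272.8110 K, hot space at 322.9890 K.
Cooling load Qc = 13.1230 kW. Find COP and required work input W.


COP = 272.8110 / 50.1780 = 5.4369
W = 13.1230 / 5.4369 = 2.4137 kW

COP = 5.4369, W = 2.4137 kW


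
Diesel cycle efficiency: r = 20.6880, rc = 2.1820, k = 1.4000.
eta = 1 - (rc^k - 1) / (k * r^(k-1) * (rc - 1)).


r^(k-1) = 3.3596
rc^k = 2.9812
eta = 0.6436 = 64.3628%

64.3628%


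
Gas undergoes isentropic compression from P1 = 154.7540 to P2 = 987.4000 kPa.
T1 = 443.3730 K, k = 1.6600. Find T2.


(k-1)/k = 0.3976
(P2/P1)^exp = 2.0893
T2 = 443.3730 * 2.0893 = 926.3398 K

926.3398 K


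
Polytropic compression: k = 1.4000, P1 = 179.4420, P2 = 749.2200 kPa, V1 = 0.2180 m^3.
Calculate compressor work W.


(k-1)/k = 0.2857
(P2/P1)^exp = 1.5043
W = 3.5000 * 179.4420 * 0.2180 * (1.5043 - 1) = 69.0478 kJ

69.0478 kJ


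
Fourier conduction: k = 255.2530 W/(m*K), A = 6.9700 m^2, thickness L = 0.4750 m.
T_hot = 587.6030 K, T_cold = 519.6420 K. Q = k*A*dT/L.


dT = 67.9610 K
Q = 255.2530 * 6.9700 * 67.9610 / 0.4750 = 254548.0557 W

254548.0557 W


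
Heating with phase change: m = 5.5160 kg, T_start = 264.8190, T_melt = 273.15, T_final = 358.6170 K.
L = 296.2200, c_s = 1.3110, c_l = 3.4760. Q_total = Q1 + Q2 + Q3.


Q1 (sensible, solid) = 5.5160 * 1.3110 * 8.3310 = 60.2454 kJ
Q2 (latent) = 5.5160 * 296.2200 = 1633.9495 kJ
Q3 (sensible, liquid) = 5.5160 * 3.4760 * 85.4670 = 1638.7114 kJ
Q_total = 3332.9064 kJ

3332.9064 kJ


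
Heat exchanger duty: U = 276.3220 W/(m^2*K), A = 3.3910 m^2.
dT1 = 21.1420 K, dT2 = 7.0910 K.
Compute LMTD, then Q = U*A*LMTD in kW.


LMTD = 12.8621 K
Q = 276.3220 * 3.3910 * 12.8621 = 12051.8800 W = 12.0519 kW

12.0519 kW


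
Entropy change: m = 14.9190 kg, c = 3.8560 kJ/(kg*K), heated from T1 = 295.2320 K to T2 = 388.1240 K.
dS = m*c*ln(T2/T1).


T2/T1 = 1.3146
ln(T2/T1) = 0.2736
dS = 14.9190 * 3.8560 * 0.2736 = 15.7375 kJ/K

15.7375 kJ/K


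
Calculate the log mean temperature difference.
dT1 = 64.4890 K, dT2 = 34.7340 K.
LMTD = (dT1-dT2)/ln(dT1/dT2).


dT1/dT2 = 1.8567
ln(dT1/dT2) = 0.6188
LMTD = 29.7550 / 0.6188 = 48.0869 K

48.0869 K


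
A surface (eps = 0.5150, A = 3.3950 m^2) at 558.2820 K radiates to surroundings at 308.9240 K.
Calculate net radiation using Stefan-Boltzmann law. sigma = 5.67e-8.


T^4 = 9.7144e+10
Tsurr^4 = 9.1077e+09
Q = 0.5150 * 5.67e-8 * 3.3950 * 8.8036e+10 = 8727.5116 W

8727.5116 W


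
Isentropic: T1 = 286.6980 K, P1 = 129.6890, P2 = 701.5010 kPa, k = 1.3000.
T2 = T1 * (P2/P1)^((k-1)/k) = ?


(k-1)/k = 0.2308
(P2/P1)^exp = 1.4763
T2 = 286.6980 * 1.4763 = 423.2602 K

423.2602 K


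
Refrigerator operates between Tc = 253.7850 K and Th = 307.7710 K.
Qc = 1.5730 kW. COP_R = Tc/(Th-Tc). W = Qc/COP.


COP = 253.7850 / 53.9860 = 4.7009
W = 1.5730 / 4.7009 = 0.3346 kW

COP = 4.7009, W = 0.3346 kW


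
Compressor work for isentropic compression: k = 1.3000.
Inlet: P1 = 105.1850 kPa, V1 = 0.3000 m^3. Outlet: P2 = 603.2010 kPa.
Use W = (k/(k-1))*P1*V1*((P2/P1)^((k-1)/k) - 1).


(k-1)/k = 0.2308
(P2/P1)^exp = 1.4964
W = 4.3333 * 105.1850 * 0.3000 * (1.4964 - 1) = 67.8745 kJ

67.8745 kJ


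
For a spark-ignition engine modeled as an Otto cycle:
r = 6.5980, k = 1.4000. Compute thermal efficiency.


r^(k-1) = 2.1270
eta = 1 - 1/2.1270 = 0.5299 = 52.9851%

52.9851%


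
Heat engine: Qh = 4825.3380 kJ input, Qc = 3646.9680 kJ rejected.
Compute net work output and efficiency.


W = 4825.3380 - 3646.9680 = 1178.3700 kJ
eta = 1178.3700 / 4825.3380 = 0.2442 = 24.4205%

W = 1178.3700 kJ, eta = 24.4205%


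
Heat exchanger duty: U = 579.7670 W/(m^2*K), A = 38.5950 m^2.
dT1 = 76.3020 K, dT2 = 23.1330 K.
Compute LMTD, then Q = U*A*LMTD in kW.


LMTD = 44.5511 K
Q = 579.7670 * 38.5950 * 44.5511 = 996879.8336 W = 996.8798 kW

996.8798 kW


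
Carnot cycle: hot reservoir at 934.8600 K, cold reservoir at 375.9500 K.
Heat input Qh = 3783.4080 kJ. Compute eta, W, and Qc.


eta = 1 - 375.9500/934.8600 = 0.5979
W = 0.5979 * 3783.4080 = 2261.9265 kJ
Qc = 3783.4080 - 2261.9265 = 1521.4815 kJ

eta = 59.7854%, W = 2261.9265 kJ, Qc = 1521.4815 kJ


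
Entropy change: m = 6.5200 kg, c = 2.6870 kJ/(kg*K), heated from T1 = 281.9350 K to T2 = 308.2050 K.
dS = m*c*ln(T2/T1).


T2/T1 = 1.0932
ln(T2/T1) = 0.0891
dS = 6.5200 * 2.6870 * 0.0891 = 1.5608 kJ/K

1.5608 kJ/K


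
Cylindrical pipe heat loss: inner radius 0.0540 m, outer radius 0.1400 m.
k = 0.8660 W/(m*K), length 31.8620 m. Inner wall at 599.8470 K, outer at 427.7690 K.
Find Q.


dT = 172.0780 K
ln(ro/ri) = 0.9527
Q = 2*pi*0.8660*31.8620*172.0780 / 0.9527 = 31315.4714 W

31315.4714 W


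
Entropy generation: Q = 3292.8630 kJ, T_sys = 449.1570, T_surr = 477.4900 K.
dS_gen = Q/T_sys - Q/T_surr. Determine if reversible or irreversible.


dS_sys = 3292.8630/449.1570 = 7.3312 kJ/K
dS_surr = -3292.8630/477.4900 = -6.8962 kJ/K
dS_gen = 7.3312 - 6.8962 = 0.4350 kJ/K (irreversible)

dS_gen = 0.4350 kJ/K, irreversible


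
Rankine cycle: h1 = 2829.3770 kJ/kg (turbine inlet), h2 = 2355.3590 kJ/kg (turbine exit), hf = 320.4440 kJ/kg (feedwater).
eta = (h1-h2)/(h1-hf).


W = 474.0180 kJ/kg
Q_in = 2508.9330 kJ/kg
eta = 0.1889 = 18.8932%

eta = 18.8932%


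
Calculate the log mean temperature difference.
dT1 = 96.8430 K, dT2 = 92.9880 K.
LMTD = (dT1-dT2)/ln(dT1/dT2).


dT1/dT2 = 1.0415
ln(dT1/dT2) = 0.0406
LMTD = 3.8550 / 0.0406 = 94.9025 K

94.9025 K


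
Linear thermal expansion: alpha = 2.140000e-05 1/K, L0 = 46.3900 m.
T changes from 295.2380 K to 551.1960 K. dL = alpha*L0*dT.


dT = 255.9580 K
dL = 2.140000e-05 * 46.3900 * 255.9580 = 0.254101 m
L_final = 46.644101 m

dL = 0.254101 m


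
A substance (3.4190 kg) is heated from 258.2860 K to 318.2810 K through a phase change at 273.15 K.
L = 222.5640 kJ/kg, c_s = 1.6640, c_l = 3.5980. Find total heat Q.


Q1 (sensible, solid) = 3.4190 * 1.6640 * 14.8640 = 84.5645 kJ
Q2 (latent) = 3.4190 * 222.5640 = 760.9463 kJ
Q3 (sensible, liquid) = 3.4190 * 3.5980 * 45.1310 = 555.1818 kJ
Q_total = 1400.6926 kJ

1400.6926 kJ


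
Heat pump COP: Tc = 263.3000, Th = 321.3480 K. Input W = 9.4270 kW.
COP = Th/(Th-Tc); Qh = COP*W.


COP = 321.3480 / 58.0480 = 5.5359
Qh = 5.5359 * 9.4270 = 52.1869 kW

COP = 5.5359, Qh = 52.1869 kW


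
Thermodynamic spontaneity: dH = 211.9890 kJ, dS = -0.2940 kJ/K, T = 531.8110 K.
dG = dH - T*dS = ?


T*dS = 531.8110 * -0.2940 = -156.3524 kJ
dG = 211.9890 + 156.3524 = 368.3414 kJ (non-spontaneous)

dG = 368.3414 kJ, non-spontaneous


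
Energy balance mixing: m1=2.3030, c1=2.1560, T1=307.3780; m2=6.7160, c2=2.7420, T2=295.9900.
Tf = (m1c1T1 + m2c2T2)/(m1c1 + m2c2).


num = 6976.9505
den = 23.3805
Tf = 298.4084 K

298.4084 K


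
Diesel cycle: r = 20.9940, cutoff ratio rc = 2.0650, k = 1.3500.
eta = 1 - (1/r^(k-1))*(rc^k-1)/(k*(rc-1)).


r^(k-1) = 2.9022
rc^k = 2.6616
eta = 0.6018 = 60.1793%

60.1793%


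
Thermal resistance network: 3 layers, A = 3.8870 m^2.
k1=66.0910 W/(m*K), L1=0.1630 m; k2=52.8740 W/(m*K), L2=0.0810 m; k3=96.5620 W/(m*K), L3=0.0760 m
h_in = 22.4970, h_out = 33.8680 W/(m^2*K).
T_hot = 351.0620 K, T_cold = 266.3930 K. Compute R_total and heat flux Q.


R_conv_in = 1/(22.4970*3.8870) = 0.0114
R_1 = 0.1630/(66.0910*3.8870) = 0.0006
R_2 = 0.0810/(52.8740*3.8870) = 0.0004
R_3 = 0.0760/(96.5620*3.8870) = 0.0002
R_conv_out = 1/(33.8680*3.8870) = 0.0076
R_total = 0.0203 K/W
Q = 84.6690 / 0.0203 = 4178.5140 W

R_total = 0.0203 K/W, Q = 4178.5140 W


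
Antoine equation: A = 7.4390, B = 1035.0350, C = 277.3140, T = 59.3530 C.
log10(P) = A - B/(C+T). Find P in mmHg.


C+T = 336.6670
B/(C+T) = 3.0744
log10(P) = 7.4390 - 3.0744 = 4.3646
P = 10^4.3646 = 23154.8333 mmHg

23154.8333 mmHg


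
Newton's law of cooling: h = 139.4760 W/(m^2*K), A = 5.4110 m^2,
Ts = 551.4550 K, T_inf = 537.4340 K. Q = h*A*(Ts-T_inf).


dT = 14.0210 K
Q = 139.4760 * 5.4110 * 14.0210 = 10581.7137 W

10581.7137 W


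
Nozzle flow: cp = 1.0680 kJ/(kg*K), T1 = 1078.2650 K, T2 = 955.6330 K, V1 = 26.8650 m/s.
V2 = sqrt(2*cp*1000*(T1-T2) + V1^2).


dT = 122.6320 K
2*cp*1000*dT = 261941.9520
V1^2 = 721.7282
V2 = sqrt(262663.6802) = 512.5072 m/s

512.5072 m/s


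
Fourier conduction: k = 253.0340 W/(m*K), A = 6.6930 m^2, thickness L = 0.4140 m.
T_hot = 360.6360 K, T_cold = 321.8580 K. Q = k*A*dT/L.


dT = 38.7780 K
Q = 253.0340 * 6.6930 * 38.7780 / 0.4140 = 158629.7980 W

158629.7980 W


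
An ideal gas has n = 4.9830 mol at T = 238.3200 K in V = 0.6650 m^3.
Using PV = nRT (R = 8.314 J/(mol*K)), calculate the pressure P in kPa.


P = nRT/V = 4.9830 * 8.314 * 238.3200 / 0.6650
= 9873.2787 / 0.6650 = 14847.0357 Pa = 14.8470 kPa

14.8470 kPa


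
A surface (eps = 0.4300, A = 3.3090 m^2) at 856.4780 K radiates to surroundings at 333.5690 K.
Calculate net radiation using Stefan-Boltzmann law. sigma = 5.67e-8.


T^4 = 5.3810e+11
Tsurr^4 = 1.2381e+10
Q = 0.4300 * 5.67e-8 * 3.3090 * 5.2572e+11 = 42413.5047 W

42413.5047 W


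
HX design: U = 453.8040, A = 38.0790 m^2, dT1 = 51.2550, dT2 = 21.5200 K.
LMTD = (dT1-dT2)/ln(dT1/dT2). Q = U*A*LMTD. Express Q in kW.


LMTD = 34.2636 K
Q = 453.8040 * 38.0790 * 34.2636 = 592088.8987 W = 592.0889 kW

592.0889 kW


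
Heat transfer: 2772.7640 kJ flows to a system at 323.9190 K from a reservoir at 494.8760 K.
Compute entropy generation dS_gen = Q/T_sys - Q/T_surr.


dS_sys = 2772.7640/323.9190 = 8.5601 kJ/K
dS_surr = -2772.7640/494.8760 = -5.6029 kJ/K
dS_gen = 8.5601 - 5.6029 = 2.9571 kJ/K (irreversible)

dS_gen = 2.9571 kJ/K, irreversible
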